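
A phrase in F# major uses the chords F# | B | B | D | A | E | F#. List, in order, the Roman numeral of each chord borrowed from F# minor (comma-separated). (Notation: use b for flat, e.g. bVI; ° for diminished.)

bVI, bIII, bVII

In F# major the diatonic chords are F#, G#m, A#m, B, C#, D#m, E#dim. F# and B are both diatonic. D (D–F#–A) is not: scale degree 6 in F# major carries D#m (vi). In F# minor the chord on that degree is D, so here it functions as bVI, borrowed from the parallel minor. A (A–C#–E) doesn't fit — on degree 3 F# major would have A#m (iii). A is the degree-3 chord of F# minor, so it is the borrowed bIII. E (E–G#–B) is not: scale degree 7 in F# major carries E#dim (vii°). In F# minor the chord on that degree is E, so here it functions as bVII, borrowed from the parallel minor.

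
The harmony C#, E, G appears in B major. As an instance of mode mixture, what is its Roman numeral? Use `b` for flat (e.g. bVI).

The root C# is the diatonic 2nd degree of B major; the borrowing shows in the chord quality. The diatonic chord on degree 2 would be C#m (ii), but C#–E–G is the diminished chord from B minor. As a borrowed chord it is labeled ii°.

ii°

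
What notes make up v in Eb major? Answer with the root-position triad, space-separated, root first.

v is built on scale degree 5, which is Bb in both Eb major and its parallel. Stacking thirds in Eb minor on Bb gives Bb–Db–F.

Bb Db F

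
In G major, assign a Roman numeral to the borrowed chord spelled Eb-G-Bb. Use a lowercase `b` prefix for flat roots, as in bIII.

bVI

The root Eb is the lowered 6th scale degree — diatonically G major has E there. Diatonically G major has Em (vi) on that degree; Eb–G–Bb is instead the major chord native to G minor, so it takes the label bVI.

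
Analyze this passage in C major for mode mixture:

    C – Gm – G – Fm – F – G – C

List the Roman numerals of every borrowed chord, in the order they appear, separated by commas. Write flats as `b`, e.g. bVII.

The diatonic triads in C major are C, Dm, Em, F, G, Am, Bdim. C, G and F are all diatonic. Gm (G–Bb–D) doesn't fit — on degree 5 C major would have G (V). Gm is the degree-5 chord of C minor, so it is the borrowed v. But Fm (F–Ab–C) is foreign: the diatonic IV on degree 4 is F, whereas Fm comes from C minor. It is labeled iv.

v, iv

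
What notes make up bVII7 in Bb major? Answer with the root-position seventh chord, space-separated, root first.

Ab C Eb Gb

The root of bVII7 is the lowered 7th degree: A becomes Ab. In Bb minor the chord on Ab is Ab–C–Eb–Gb.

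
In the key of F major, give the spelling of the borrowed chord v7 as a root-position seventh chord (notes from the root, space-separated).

C Eb G Bb

The root, C, is scale degree 5 — the same note in F major and F minor; only the chord quality changes. Stacking thirds in F minor on C gives C–Eb–G–Bb.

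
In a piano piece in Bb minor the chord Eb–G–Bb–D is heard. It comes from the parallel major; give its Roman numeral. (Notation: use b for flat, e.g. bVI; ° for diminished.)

IVmaj7

Eb is scale degree 4 in Bb minor. Eb–G–Bb–D is a major-seventh chord — the form found in Bb major, not the diatonic iv (Ebm). Borrowed into Bb minor it is written IVmaj7.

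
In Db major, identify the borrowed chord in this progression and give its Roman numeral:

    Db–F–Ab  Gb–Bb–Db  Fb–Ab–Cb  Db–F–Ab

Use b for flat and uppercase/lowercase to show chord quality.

bIII

Db major has the diatonic set Db, Ebm, Fm, Gb, Ab, Bbm, Cdim. Db–F–Ab = Db and Gb–Bb–Db = Gb both belong to that set. Fb–Ab–Cb is not: scale degree 3 in Db major carries Fm (iii). In Db minor the chord on that degree is Fb, so here it functions as bIII, borrowed from the parallel minor.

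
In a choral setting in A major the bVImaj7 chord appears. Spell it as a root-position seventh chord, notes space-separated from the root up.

F A C E

bVImaj7 is built on the lowered scale degree 6. In A major degree 6 is F#; lowered it becomes F. Stacking thirds in A minor on F gives F–A–C–E.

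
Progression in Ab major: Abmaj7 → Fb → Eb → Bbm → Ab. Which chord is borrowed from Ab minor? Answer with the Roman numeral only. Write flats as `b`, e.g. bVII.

In Ab major the diatonic chords are Ab, Bbm, Cm, Db, Eb, Fm, Gdim. Of the given chords, Abmaj7, Eb, Bbm and Ab are diatonic. But Fb (Fb–Ab–Cb) is foreign: the diatonic vi on degree 6 is Fm, whereas Fb comes from Ab minor. It is labeled bVI.

bVI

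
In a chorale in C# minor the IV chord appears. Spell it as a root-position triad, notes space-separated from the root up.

The root, F#, is scale degree 4 — the same note in C# minor and C# major; only the chord quality changes. Building the major chord from the parallel major on F#: F#–A#–C#.

F# A# C#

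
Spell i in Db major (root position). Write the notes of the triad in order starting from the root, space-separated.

The root, Db, is scale degree 1 — the same note in Db major and Db minor; only the chord quality changes. Building the minor chord from the parallel minor on Db: Db–Fb–Ab.

Db Fb Ab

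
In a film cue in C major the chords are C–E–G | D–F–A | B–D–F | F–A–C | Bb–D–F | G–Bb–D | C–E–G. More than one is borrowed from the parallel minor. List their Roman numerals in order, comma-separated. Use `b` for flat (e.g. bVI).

In C major the diatonic chords are C, Dm, Em, F, G, Am, Bdim. Of the given chords, C–E–G = C, D–F–A = Dm, B–D–F = Bdim and F–A–C = F are diatonic. Bb–D–F is not: scale degree 7 in C major carries Bdim (vii°). In C minor the chord on that degree is Bb, so here it functions as bVII, borrowed from the parallel minor. G–Bb–D doesn't fit — on degree 5 C major would have G (V). Gm is the degree-5 chord of C minor, so it is the borrowed v.

bVII, v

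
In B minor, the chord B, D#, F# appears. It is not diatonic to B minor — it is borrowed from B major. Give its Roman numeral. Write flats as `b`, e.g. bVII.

I

The root B is the diatonic 1st degree of B minor; the borrowing shows in the chord quality. B–D#–F# is a major chord — the form found in B major, not the diatonic i (Bm). Borrowed into B minor it is written I.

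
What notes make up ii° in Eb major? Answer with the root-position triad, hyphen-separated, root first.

F-Ab-Cb

ii° is built on scale degree 2, which is F in both Eb major and its parallel. In Eb minor the chord on F is F–Ab–Cb.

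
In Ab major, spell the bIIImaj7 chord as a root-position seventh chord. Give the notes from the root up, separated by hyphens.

Scale degree 3 in Ab major is C. bIIImaj7 uses the lowered form, Cb, taken from Ab minor. Building the major-seventh chord from the parallel minor on Cb: Cb–Eb–Gb–Bb.

Cb-Eb-Gb-Bb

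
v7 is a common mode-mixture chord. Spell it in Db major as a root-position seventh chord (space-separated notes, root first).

The root, Ab, is scale degree 5 — the same note in Db major and Db minor; only the chord quality changes. In Db minor the chord on Ab is Ab–Cb–Eb–Gb.

Ab Cb Eb Gb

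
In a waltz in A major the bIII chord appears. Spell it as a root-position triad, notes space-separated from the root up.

bIII is built on the lowered scale degree 3. In A major degree 3 is C#; lowered it becomes C. In A minor the chord on C is C–E–G.

C E G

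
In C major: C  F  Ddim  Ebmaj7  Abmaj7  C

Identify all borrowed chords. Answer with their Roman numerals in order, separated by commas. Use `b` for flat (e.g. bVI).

ii°, bIIImaj7, bVImaj7

The diatonic triads in C major are C, Dm, Em, F, G, Am, Bdim. C and F are both diatonic. Ddim (D–F–Ab) doesn't fit — on degree 2 C major would have Dm (ii). Ddim is the degree-2 chord of C minor, so it is the borrowed ii°. But Ebmaj7 (Eb–G–Bb–D) is foreign: the diatonic iii on degree 3 is Em, whereas Ebmaj7 comes from C minor. It is labeled bIIImaj7. Abmaj7 (Ab–C–Eb–G) is not: scale degree 6 in C major carries Am (vi). In C minor the chord on that degree is Abmaj7, so here it functions as bVImaj7, borrowed from the parallel minor.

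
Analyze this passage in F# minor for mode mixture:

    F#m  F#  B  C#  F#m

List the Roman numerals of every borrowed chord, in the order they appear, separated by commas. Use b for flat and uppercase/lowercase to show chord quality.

I, IV

In F# minor (with V from harmonic minor) the diatonic chords are F#m, G#dim, A, Bm, C#, D, E. F#m and C# both belong to that set. F# (F#–A#–C#) doesn't fit — on degree 1 F# minor would have F#m (i). F# is the degree-1 chord of F# major, so it is the borrowed I. B (B–D#–F#) is not: scale degree 4 in F# minor carries Bm (iv). In F# major the chord on that degree is B, so here it functions as IV, borrowed from the parallel major.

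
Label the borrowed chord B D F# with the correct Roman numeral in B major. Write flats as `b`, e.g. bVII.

The root B is the diatonic 1st degree of B major; the borrowing shows in the chord quality. B–D–F# is a minor chord — the form found in B minor, not the diatonic I (B). Borrowed into B major it is written i.

i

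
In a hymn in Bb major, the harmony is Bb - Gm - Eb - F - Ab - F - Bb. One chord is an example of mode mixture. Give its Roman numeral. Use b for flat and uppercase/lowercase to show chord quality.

Bb major has the diatonic set Bb, Cm, Dm, Eb, F, Gm, Adim. Bb, Gm, Eb and F all belong to that set. But Ab (Ab–C–Eb) is foreign: the diatonic vii° on degree 7 is Adim, whereas Ab comes from Bb minor. It is labeled bVII.

bVII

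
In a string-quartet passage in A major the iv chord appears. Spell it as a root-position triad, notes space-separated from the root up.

D F A

The root, D, is scale degree 4 — the same note in A major and A minor; only the chord quality changes. Building the minor chord from the parallel minor on D: D–F–A.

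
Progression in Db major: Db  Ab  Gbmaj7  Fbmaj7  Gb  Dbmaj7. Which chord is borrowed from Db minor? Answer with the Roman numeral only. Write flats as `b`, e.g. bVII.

bIIImaj7

In Db major the diatonic chords are Db, Ebm, Fm, Gb, Ab, Bbm, Cdim. Db, Ab, Gbmaj7, Gb and Dbmaj7 are all diatonic. Fbmaj7 (Fb–Ab–Cb–Eb) doesn't fit — on degree 3 Db major would have Fm (iii). Fbmaj7 is the degree-3 chord of Db minor, so it is the borrowed bIIImaj7.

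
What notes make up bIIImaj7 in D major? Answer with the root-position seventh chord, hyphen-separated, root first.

F-A-C-E

Scale degree 3 in D major is F#. bIIImaj7 uses the lowered form, F, taken from D minor. In D minor the chord on F is F–A–C–E.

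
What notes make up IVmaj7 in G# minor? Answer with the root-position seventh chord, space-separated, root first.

C# E# G# B#

The root, C#, is scale degree 4 — the same note in G# minor and G# major; only the chord quality changes. Stacking thirds in G# major on C# gives C#–E#–G#–B#.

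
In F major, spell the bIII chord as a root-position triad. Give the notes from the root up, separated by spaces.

Scale degree 3 in F major is A. bIII uses the lowered form, Ab, taken from F minor. Stacking thirds in F minor on Ab gives Ab–C–Eb.

Ab C Eb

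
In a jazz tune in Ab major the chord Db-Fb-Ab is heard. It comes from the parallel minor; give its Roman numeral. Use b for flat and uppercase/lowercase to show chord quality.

The root Db is the diatonic 4th degree of Ab major; the borrowing shows in the chord quality. Db–Fb–Ab is a minor chord — the form found in Ab minor, not the diatonic IV (Db). Borrowed into Ab major it is written iv.

iv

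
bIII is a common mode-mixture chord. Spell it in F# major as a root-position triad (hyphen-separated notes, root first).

The root of bIII is the lowered 3rd degree: A# becomes A. Stacking thirds in F# minor on A gives A–C#–E.

A-C#-E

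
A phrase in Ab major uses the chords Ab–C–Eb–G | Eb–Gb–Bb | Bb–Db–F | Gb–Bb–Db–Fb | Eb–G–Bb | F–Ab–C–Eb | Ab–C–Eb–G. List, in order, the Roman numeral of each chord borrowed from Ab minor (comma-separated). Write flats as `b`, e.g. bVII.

Ab major has the diatonic set Ab, Bbm, Cm, Db, Eb, Fm, Gdim. Ab–C–Eb–G = Abmaj7, Bb–Db–F = Bbm, Eb–G–Bb = Eb and F–Ab–C–Eb = Fm7 are all diatonic. But Eb–Gb–Bb is foreign: the diatonic V on degree 5 is Eb, whereas Ebm comes from Ab minor. It is labeled v. But Gb–Bb–Db–Fb is foreign: the diatonic vii° on degree 7 is Gdim, whereas Gb7 comes from Ab minor. It is labeled bVII7.

v, bVII7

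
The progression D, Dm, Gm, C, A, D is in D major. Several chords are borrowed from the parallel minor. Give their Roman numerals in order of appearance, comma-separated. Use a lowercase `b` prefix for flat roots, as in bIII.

i, iv, bVII

D major has the diatonic set D, Em, F#m, G, A, Bm, C#dim. D and A both belong to that set. But Dm (D–F–A) is foreign: the diatonic I on degree 1 is D, whereas Dm comes from D minor. It is labeled i. Gm (G–Bb–D) is not: scale degree 4 in D major carries G (IV). In D minor the chord on that degree is Gm, so here it functions as iv, borrowed from the parallel minor. C (C–E–G) is not: scale degree 7 in D major carries C#dim (vii°). In D minor the chord on that degree is C, so here it functions as bVII, borrowed from the parallel minor.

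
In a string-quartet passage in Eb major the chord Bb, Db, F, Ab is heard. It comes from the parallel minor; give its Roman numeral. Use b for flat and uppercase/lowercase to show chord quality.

v7

Bb is scale degree 5 in Eb major. The diatonic chord on degree 5 would be Bb (V), but Bb–Db–F–Ab is the minor-seventh chord from Eb minor. As a borrowed chord it is labeled v7.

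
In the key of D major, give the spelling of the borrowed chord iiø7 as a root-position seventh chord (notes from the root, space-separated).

E G Bb D

The root, E, is scale degree 2 — the same note in D major and D minor; only the chord quality changes. Stacking thirds in D minor on E gives E–G–Bb–D.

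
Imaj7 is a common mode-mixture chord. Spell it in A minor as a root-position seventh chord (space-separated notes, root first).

A C# E G#

The root, A, is scale degree 1 — the same note in A minor and A major; only the chord quality changes. Stacking thirds in A major on A gives A–C#–E–G#.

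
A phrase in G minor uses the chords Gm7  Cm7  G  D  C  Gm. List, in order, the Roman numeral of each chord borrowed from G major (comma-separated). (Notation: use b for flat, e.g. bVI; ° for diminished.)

I, IV

In G minor (with V from harmonic minor) the diatonic chords are Gm, Adim, Bb, Cm, D, Eb, F. Of the given chords, Gm7, Cm7, D and Gm are diatonic. G (G–B–D) doesn't fit — on degree 1 G minor would have Gm (i). G is the degree-1 chord of G major, so it is the borrowed I. C (C–E–G) doesn't fit — on degree 4 G minor would have Cm (iv). C is the degree-4 chord of G major, so it is the borrowed IV.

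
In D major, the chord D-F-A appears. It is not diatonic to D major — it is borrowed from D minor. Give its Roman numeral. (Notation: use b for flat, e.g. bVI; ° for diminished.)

D is scale degree 1 in D major. Diatonically D major has D (I) on that degree; D–F–A is instead the minor chord native to D minor, so it takes the label i.

i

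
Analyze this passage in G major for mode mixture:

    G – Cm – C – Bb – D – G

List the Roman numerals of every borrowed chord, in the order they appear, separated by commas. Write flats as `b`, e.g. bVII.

iv, bIII

The diatonic triads in G major are G, Am, Bm, C, D, Em, F#dim. G, C and D are all diatonic. Cm (C–Eb–G) is not: scale degree 4 in G major carries C (IV). In G minor the chord on that degree is Cm, so here it functions as iv, borrowed from the parallel minor. But Bb (Bb–D–F) is foreign: the diatonic iii on degree 3 is Bm, whereas Bb comes from G minor. It is labeled bIII.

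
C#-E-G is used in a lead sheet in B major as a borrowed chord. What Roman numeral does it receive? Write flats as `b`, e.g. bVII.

The root C# is the diatonic 2nd degree of B major; the borrowing shows in the chord quality. C#–E–G is a diminished chord — the form found in B minor, not the diatonic ii (C#m). Borrowed into B major it is written ii°.

ii°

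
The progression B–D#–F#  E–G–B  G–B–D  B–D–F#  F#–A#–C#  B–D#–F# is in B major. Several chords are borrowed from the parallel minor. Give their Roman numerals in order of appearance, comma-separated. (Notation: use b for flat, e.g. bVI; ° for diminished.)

In B major the diatonic chords are B, C#m, D#m, E, F#, G#m, A#dim. Of the given chords, B–D#–F# = B and F#–A#–C# = F# are diatonic. But E–G–B is foreign: the diatonic IV on degree 4 is E, whereas Em comes from B minor. It is labeled iv. G–B–D doesn't fit — on degree 6 B major would have G#m (vi). G is the degree-6 chord of B minor, so it is the borrowed bVI. B–D–F# is not: scale degree 1 in B major carries B (I). In B minor the chord on that degree is Bm, so here it functions as i, borrowed from the parallel minor.

iv, bVI, i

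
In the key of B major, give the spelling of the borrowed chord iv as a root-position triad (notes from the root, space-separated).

iv is built on scale degree 4, which is E in both B major and its parallel. Building the minor chord from the parallel minor on E: E–G–B.

E G B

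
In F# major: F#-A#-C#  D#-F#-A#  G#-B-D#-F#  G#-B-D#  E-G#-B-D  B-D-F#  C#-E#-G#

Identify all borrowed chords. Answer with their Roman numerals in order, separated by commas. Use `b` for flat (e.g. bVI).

bVII7, iv

The diatonic triads in F# major are F#, G#m, A#m, B, C#, D#m, E#dim. Of the given chords, F#–A#–C# = F#, D#–F#–A# = D#m, G#–B–D#–F# = G#m7, G#–B–D# = G#m and C#–E#–G# = C# are diatonic. E–G#–B–D is not: scale degree 7 in F# major carries E#dim (vii°). In F# minor the chord on that degree is E7, so here it functions as bVII7, borrowed from the parallel minor. B–D–F# is not: scale degree 4 in F# major carries B (IV). In F# minor the chord on that degree is Bm, so here it functions as iv, borrowed from the parallel minor.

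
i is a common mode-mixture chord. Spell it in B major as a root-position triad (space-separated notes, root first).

i is built on scale degree 1, which is B in both B major and its parallel. In B minor the chord on B is B–D–F#.

B D F#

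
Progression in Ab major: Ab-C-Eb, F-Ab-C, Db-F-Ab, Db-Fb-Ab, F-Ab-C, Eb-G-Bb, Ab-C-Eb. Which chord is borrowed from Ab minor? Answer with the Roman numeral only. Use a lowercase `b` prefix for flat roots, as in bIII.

The diatonic triads in Ab major are Ab, Bbm, Cm, Db, Eb, Fm, Gdim. Of the given chords, Ab–C–Eb = Ab, F–Ab–C = Fm, Db–F–Ab = Db and Eb–G–Bb = Eb are diatonic. But Db–Fb–Ab is foreign: the diatonic IV on degree 4 is Db, whereas Dbm comes from Ab minor. It is labeled iv.

iv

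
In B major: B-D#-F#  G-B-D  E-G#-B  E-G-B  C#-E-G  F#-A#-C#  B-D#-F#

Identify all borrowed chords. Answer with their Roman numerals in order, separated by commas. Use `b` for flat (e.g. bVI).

bVI, iv, ii°

B major has the diatonic set B, C#m, D#m, E, F#, G#m, A#dim. Of the given chords, B–D#–F# = B, E–G#–B = E and F#–A#–C# = F# are diatonic. G–B–D doesn't fit — on degree 6 B major would have G#m (vi). G is the degree-6 chord of B minor, so it is the borrowed bVI. But E–G–B is foreign: the diatonic IV on degree 4 is E, whereas Em comes from B minor. It is labeled iv. C#–E–G is not: scale degree 2 in B major carries C#m (ii). In B minor the chord on that degree is C#dim, so here it functions as ii°, borrowed from the parallel minor.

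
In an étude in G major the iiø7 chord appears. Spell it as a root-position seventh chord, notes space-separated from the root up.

The root, A, is scale degree 2 — the same note in G major and G minor; only the chord quality changes. In G minor the chord on A is A–C–Eb–G.

A C Eb G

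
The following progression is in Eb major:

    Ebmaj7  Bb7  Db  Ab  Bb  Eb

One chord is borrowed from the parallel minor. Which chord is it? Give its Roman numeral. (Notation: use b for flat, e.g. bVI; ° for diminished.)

In Eb major the diatonic chords are Eb, Fm, Gm, Ab, Bb, Cm, Ddim. Of the given chords, Ebmaj7, Bb7, Ab, Bb and Eb are diatonic. Db (Db–F–Ab) doesn't fit — on degree 7 Eb major would have Ddim (vii°). Db is the degree-7 chord of Eb minor, so it is the borrowed bVII.

bVII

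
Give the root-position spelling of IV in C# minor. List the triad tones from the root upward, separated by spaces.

IV is built on scale degree 4, which is F# in both C# minor and its parallel. Stacking thirds in C# major on F# gives F#–A#–C#.

F# A# C#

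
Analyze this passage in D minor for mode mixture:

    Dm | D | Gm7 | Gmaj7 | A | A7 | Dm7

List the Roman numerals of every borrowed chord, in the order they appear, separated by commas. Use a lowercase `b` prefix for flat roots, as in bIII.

I, IVmaj7

In D minor (with V from harmonic minor) the diatonic chords are Dm, Edim, F, Gm, A, Bb, C. Dm, Gm7, A, A7 and Dm7 are all diatonic. But D (D–F#–A) is foreign: the diatonic i on degree 1 is Dm, whereas D comes from D major. It is labeled I. Gmaj7 (G–B–D–F#) is not: scale degree 4 in D minor carries Gm (iv). In D major the chord on that degree is Gmaj7, so here it functions as IVmaj7, borrowed from the parallel major.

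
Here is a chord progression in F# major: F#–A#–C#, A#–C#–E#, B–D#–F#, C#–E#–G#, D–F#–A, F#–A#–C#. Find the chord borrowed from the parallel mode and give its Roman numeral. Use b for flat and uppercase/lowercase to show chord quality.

bVI

F# major has the diatonic set F#, G#m, A#m, B, C#, D#m, E#dim. F#–A#–C# = F#, A#–C#–E# = A#m, B–D#–F# = B and C#–E#–G# = C# all belong to that set. D–F#–A doesn't fit — on degree 6 F# major would have D#m (vi). D is the degree-6 chord of F# minor, so it is the borrowed bVI.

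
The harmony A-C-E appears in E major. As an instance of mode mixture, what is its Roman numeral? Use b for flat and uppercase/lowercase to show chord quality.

A is scale degree 4 in E major. A–C–E is a minor chord — the form found in E minor, not the diatonic IV (A). Borrowed into E major it is written iv.

iv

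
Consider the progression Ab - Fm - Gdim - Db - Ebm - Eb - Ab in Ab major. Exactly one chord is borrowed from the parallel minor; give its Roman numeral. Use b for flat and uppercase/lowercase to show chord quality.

Ab major has the diatonic set Ab, Bbm, Cm, Db, Eb, Fm, Gdim. Ab, Fm, Gdim, Db and Eb all belong to that set. Ebm (Eb–Gb–Bb) is not: scale degree 5 in Ab major carries Eb (V). In Ab minor the chord on that degree is Ebm, so here it functions as v, borrowed from the parallel minor.

v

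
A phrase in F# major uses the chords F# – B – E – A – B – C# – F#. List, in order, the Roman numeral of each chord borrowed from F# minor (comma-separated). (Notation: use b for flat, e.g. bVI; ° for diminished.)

The diatonic triads in F# major are F#, G#m, A#m, B, C#, D#m, E#dim. Of the given chords, F#, B and C# are diatonic. But E (E–G#–B) is foreign: the diatonic vii° on degree 7 is E#dim, whereas E comes from F# minor. It is labeled bVII. But A (A–C#–E) is foreign: the diatonic iii on degree 3 is A#m, whereas A comes from F# minor. It is labeled bIII.

bVII, bIII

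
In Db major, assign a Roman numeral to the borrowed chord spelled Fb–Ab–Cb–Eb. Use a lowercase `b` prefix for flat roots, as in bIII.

Fb is the lowered form of scale degree 3 in Db major (the diatonic degree 3 is F). Diatonically Db major has Fm (iii) on that degree; Fb–Ab–Cb–Eb is instead the major-seventh chord native to Db minor, so it takes the label bIIImaj7.

bIIImaj7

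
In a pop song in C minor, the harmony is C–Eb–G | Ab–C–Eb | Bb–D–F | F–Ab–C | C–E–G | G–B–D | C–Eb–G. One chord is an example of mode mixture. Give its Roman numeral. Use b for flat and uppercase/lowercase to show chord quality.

The diatonic triads in C minor (with V from harmonic minor) are Cm, Ddim, Eb, Fm, G, Ab, Bb. Of the given chords, C–Eb–G = Cm, Ab–C–Eb = Ab, Bb–D–F = Bb, F–Ab–C = Fm and G–B–D = G are diatonic. C–E–G is not: scale degree 1 in C minor carries Cm (i). In C major the chord on that degree is C, so here it functions as I, borrowed from the parallel major.

I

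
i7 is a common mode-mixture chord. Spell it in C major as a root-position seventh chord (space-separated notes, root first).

C Eb G Bb

i7 is built on scale degree 1, which is C in both C major and its parallel. Stacking thirds in C minor on C gives C–Eb–G–Bb.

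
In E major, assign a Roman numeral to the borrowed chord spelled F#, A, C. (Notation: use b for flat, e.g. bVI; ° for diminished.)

The root F# is the diatonic 2nd degree of E major; the borrowing shows in the chord quality. The diatonic chord on degree 2 would be F#m (ii), but F#–A–C is the diminished chord from E minor. As a borrowed chord it is labeled ii°.

ii°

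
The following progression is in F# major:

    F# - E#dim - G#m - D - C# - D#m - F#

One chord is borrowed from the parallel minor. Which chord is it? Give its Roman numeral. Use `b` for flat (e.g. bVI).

The diatonic triads in F# major are F#, G#m, A#m, B, C#, D#m, E#dim. F#, E#dim, G#m, C# and D#m all belong to that set. D (D–F#–A) is not: scale degree 6 in F# major carries D#m (vi). In F# minor the chord on that degree is D, so here it functions as bVI, borrowed from the parallel minor.

bVI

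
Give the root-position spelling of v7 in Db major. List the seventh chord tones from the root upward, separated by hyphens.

Ab-Cb-Eb-Gb

v7 is built on scale degree 5, which is Ab in both Db major and its parallel. Building the minor-seventh chord from the parallel minor on Ab: Ab–Cb–Eb–Gb.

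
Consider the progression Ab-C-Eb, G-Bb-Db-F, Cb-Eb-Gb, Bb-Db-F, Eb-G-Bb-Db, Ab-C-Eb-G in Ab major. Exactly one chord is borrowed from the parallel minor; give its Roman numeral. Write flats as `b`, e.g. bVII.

The diatonic triads in Ab major are Ab, Bbm, Cm, Db, Eb, Fm, Gdim. Ab–C–Eb = Ab, G–Bb–Db–F = Gm7b5, Bb–Db–F = Bbm, Eb–G–Bb–Db = Eb7 and Ab–C–Eb–G = Abmaj7 are all diatonic. Cb–Eb–Gb doesn't fit — on degree 3 Ab major would have Cm (iii). Cb is the degree-3 chord of Ab minor, so it is the borrowed bIII.

bIII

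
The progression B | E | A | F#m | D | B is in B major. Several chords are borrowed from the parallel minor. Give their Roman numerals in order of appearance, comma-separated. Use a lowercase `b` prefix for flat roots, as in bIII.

bVII, v, bIII

B major has the diatonic set B, C#m, D#m, E, F#, G#m, A#dim. B and E both belong to that set. But A (A–C#–E) is foreign: the diatonic vii° on degree 7 is A#dim, whereas A comes from B minor. It is labeled bVII. But F#m (F#–A–C#) is foreign: the diatonic V on degree 5 is F#, whereas F#m comes from B minor. It is labeled v. D (D–F#–A) doesn't fit — on degree 3 B major would have D#m (iii). D is the degree-3 chord of B minor, so it is the borrowed bIII.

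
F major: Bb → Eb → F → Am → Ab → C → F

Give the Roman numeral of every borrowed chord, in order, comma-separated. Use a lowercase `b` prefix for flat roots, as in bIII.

F major has the diatonic set F, Gm, Am, Bb, C, Dm, Edim. Bb, F, Am and C are all diatonic. But Eb (Eb–G–Bb) is foreign: the diatonic vii° on degree 7 is Edim, whereas Eb comes from F minor. It is labeled bVII. Ab (Ab–C–Eb) is not: scale degree 3 in F major carries Am (iii). In F minor the chord on that degree is Ab, so here it functions as bIII, borrowed from the parallel minor.

bVII, bIII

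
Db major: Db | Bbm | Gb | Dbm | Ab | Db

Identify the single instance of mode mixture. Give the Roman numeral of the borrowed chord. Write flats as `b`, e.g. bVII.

i

In Db major the diatonic chords are Db, Ebm, Fm, Gb, Ab, Bbm, Cdim. Db, Bbm, Gb and Ab are all diatonic. But Dbm (Db–Fb–Ab) is foreign: the diatonic I on degree 1 is Db, whereas Dbm comes from Db minor. It is labeled i.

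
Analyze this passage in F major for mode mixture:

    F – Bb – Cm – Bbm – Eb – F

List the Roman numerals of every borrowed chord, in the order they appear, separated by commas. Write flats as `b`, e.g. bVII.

F major has the diatonic set F, Gm, Am, Bb, C, Dm, Edim. F and Bb both belong to that set. Cm (C–Eb–G) is not: scale degree 5 in F major carries C (V). In F minor the chord on that degree is Cm, so here it functions as v, borrowed from the parallel minor. Bbm (Bb–Db–F) is not: scale degree 4 in F major carries Bb (IV). In F minor the chord on that degree is Bbm, so here it functions as iv, borrowed from the parallel minor. Eb (Eb–G–Bb) is not: scale degree 7 in F major carries Edim (vii°). In F minor the chord on that degree is Eb, so here it functions as bVII, borrowed from the parallel minor.

v, iv, bVII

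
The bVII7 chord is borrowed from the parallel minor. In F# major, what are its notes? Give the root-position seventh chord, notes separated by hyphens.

Scale degree 7 in F# major is E#. bVII7 uses the lowered form, E, taken from F# minor. Stacking thirds in F# minor on E gives E–G#–B–D.

E-G#-B-D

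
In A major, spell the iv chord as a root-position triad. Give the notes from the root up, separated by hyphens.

The root, D, is scale degree 4 — the same note in A major and A minor; only the chord quality changes. Building the minor chord from the parallel minor on D: D–F–A.

D-F-A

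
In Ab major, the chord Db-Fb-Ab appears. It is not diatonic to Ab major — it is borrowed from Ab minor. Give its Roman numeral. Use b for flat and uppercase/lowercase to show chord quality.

Db is scale degree 4 in Ab major. Diatonically Ab major has Db (IV) on that degree; Db–Fb–Ab is instead the minor chord native to Ab minor, so it takes the label iv.

iv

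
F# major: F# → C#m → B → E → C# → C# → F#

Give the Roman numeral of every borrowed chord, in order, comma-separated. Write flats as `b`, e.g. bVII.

v, bVII

F# major has the diatonic set F#, G#m, A#m, B, C#, D#m, E#dim. F#, B and C# all belong to that set. C#m (C#–E–G#) doesn't fit — on degree 5 F# major would have C# (V). C#m is the degree-5 chord of F# minor, so it is the borrowed v. E (E–G#–B) doesn't fit — on degree 7 F# major would have E#dim (vii°). E is the degree-7 chord of F# minor, so it is the borrowed bVII.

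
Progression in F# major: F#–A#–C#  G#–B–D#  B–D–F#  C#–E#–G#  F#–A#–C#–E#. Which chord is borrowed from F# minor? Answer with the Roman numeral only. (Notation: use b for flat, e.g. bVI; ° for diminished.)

iv

F# major has the diatonic set F#, G#m, A#m, B, C#, D#m, E#dim. F#–A#–C# = F#, G#–B–D# = G#m, C#–E#–G# = C# and F#–A#–C#–E# = F#maj7 all belong to that set. B–D–F# doesn't fit — on degree 4 F# major would have B (IV). Bm is the degree-4 chord of F# minor, so it is the borrowed iv.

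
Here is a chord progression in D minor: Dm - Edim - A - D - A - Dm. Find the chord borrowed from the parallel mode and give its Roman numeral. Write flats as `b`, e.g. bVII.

I

In D minor (with V from harmonic minor) the diatonic chords are Dm, Edim, F, Gm, A, Bb, C. Dm, Edim and A all belong to that set. But D (D–F#–A) is foreign: the diatonic i on degree 1 is Dm, whereas D comes from D major. It is labeled I.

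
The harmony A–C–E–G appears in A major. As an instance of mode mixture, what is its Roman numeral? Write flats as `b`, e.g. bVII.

i7

A is scale degree 1 in A major. Diatonically A major has A (I) on that degree; A–C–E–G is instead the minor-seventh chord native to A minor, so it takes the label i7.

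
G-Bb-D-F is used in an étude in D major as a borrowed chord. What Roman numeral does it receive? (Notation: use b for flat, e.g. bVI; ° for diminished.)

iv7

G is scale degree 4 in D major. The diatonic chord on degree 4 would be G (IV), but G–Bb–D–F is the minor-seventh chord from D minor. As a borrowed chord it is labeled iv7.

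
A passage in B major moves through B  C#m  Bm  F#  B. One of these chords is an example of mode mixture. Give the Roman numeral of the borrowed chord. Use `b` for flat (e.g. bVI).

i

B major has the diatonic set B, C#m, D#m, E, F#, G#m, A#dim. Of the given chords, B, C#m and F# are diatonic. But Bm (B–D–F#) is foreign: the diatonic I on degree 1 is B, whereas Bm comes from B minor. It is labeled i.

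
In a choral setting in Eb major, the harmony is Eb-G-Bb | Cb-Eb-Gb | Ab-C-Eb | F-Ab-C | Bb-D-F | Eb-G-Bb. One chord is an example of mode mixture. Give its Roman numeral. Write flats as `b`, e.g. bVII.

bVI

Eb major has the diatonic set Eb, Fm, Gm, Ab, Bb, Cm, Ddim. Of the given chords, Eb–G–Bb = Eb, Ab–C–Eb = Ab, F–Ab–C = Fm and Bb–D–F = Bb are diatonic. Cb–Eb–Gb is not: scale degree 6 in Eb major carries Cm (vi). In Eb minor the chord on that degree is Cb, so here it functions as bVI, borrowed from the parallel minor.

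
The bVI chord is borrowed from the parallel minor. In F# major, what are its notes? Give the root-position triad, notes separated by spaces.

D F# A

Scale degree 6 in F# major is D#. bVI uses the lowered form, D, taken from F# minor. In F# minor the chord on D is D–F#–A.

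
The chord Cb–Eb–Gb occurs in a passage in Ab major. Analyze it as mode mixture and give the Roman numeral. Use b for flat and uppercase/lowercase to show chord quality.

The root Cb is the lowered 3rd scale degree — diatonically Ab major has C there. Diatonically Ab major has Cm (iii) on that degree; Cb–Eb–Gb is instead the major chord native to Ab minor, so it takes the label bIII.

bIII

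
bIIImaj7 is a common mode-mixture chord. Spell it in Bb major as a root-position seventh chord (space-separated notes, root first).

Db F Ab C

bIIImaj7 is built on the lowered scale degree 3. In Bb major degree 3 is D; lowered it becomes Db. Stacking thirds in Bb minor on Db gives Db–F–Ab–C.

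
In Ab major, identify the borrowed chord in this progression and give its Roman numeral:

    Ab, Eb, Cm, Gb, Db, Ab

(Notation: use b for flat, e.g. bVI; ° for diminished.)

Ab major has the diatonic set Ab, Bbm, Cm, Db, Eb, Fm, Gdim. Ab, Eb, Cm and Db all belong to that set. Gb (Gb–Bb–Db) doesn't fit — on degree 7 Ab major would have Gdim (vii°). Gb is the degree-7 chord of Ab minor, so it is the borrowed bVII.

bVII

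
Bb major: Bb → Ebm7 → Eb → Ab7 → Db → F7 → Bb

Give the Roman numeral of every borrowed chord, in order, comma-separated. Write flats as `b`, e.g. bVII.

The diatonic triads in Bb major are Bb, Cm, Dm, Eb, F, Gm, Adim. Bb, Eb and F7 all belong to that set. But Ebm7 (Eb–Gb–Bb–Db) is foreign: the diatonic IV on degree 4 is Eb, whereas Ebm7 comes from Bb minor. It is labeled iv7. But Ab7 (Ab–C–Eb–Gb) is foreign: the diatonic vii° on degree 7 is Adim, whereas Ab7 comes from Bb minor. It is labeled bVII7. Db (Db–F–Ab) is not: scale degree 3 in Bb major carries Dm (iii). In Bb minor the chord on that degree is Db, so here it functions as bIII, borrowed from the parallel minor.

iv7, bVII7, bIII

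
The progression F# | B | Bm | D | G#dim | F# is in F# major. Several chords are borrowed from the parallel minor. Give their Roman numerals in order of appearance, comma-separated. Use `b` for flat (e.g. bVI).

iv, bVI, ii°

F# major has the diatonic set F#, G#m, A#m, B, C#, D#m, E#dim. Of the given chords, F# and B are diatonic. But Bm (B–D–F#) is foreign: the diatonic IV on degree 4 is B, whereas Bm comes from F# minor. It is labeled iv. D (D–F#–A) doesn't fit — on degree 6 F# major would have D#m (vi). D is the degree-6 chord of F# minor, so it is the borrowed bVI. G#dim (G#–B–D) doesn't fit — on degree 2 F# major would have G#m (ii). G#dim is the degree-2 chord of F# minor, so it is the borrowed ii°.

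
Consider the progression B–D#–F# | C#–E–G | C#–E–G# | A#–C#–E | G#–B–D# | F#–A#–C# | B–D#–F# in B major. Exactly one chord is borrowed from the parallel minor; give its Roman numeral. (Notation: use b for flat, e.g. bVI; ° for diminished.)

ii°

In B major the diatonic chords are B, C#m, D#m, E, F#, G#m, A#dim. Of the given chords, B–D#–F# = B, C#–E–G# = C#m, A#–C#–E = A#dim, G#–B–D# = G#m and F#–A#–C# = F# are diatonic. But C#–E–G is foreign: the diatonic ii on degree 2 is C#m, whereas C#dim comes from B minor. It is labeled ii°.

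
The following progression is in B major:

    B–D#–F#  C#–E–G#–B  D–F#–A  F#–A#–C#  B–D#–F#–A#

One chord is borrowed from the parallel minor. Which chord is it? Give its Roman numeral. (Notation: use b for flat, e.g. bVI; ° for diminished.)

The diatonic triads in B major are B, C#m, D#m, E, F#, G#m, A#dim. B–D#–F# = B, C#–E–G#–B = C#m7, F#–A#–C# = F# and B–D#–F#–A# = Bmaj7 are all diatonic. D–F#–A doesn't fit — on degree 3 B major would have D#m (iii). D is the degree-3 chord of B minor, so it is the borrowed bIII.

bIII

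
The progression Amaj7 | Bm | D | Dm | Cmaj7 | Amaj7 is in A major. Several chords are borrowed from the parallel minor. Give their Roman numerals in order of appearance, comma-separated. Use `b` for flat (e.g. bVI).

A major has the diatonic set A, Bm, C#m, D, E, F#m, G#dim. Amaj7, Bm and D all belong to that set. Dm (D–F–A) is not: scale degree 4 in A major carries D (IV). In A minor the chord on that degree is Dm, so here it functions as iv, borrowed from the parallel minor. Cmaj7 (C–E–G–B) is not: scale degree 3 in A major carries C#m (iii). In A minor the chord on that degree is Cmaj7, so here it functions as bIIImaj7, borrowed from the parallel minor.

iv, bIIImaj7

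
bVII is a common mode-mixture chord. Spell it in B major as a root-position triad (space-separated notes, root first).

A C# E

The root of bVII is the lowered 7th degree: A# becomes A. In B minor the chord on A is A–C#–E.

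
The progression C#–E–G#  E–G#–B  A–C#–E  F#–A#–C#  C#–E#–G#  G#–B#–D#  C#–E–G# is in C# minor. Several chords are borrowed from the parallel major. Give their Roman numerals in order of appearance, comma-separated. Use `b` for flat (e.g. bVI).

IV, I

In C# minor (with V from harmonic minor) the diatonic chords are C#m, D#dim, E, F#m, G#, A, B. C#–E–G# = C#m, E–G#–B = E, A–C#–E = A and G#–B#–D# = G# are all diatonic. But F#–A#–C# is foreign: the diatonic iv on degree 4 is F#m, whereas F# comes from C# major. It is labeled IV. C#–E#–G# is not: scale degree 1 in C# minor carries C#m (i). In C# major the chord on that degree is C#, so here it functions as I, borrowed from the parallel major.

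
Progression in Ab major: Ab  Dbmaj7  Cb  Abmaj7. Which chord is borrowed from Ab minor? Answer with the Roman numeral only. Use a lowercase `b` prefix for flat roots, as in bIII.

bIII

Ab major has the diatonic set Ab, Bbm, Cm, Db, Eb, Fm, Gdim. Of the given chords, Ab, Dbmaj7 and Abmaj7 are diatonic. Cb (Cb–Eb–Gb) is not: scale degree 3 in Ab major carries Cm (iii). In Ab minor the chord on that degree is Cb, so here it functions as bIII, borrowed from the parallel minor.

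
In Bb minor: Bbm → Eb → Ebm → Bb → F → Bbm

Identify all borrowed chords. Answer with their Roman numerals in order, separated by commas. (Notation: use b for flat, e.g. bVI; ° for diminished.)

IV, I

The diatonic triads in Bb minor (with V from harmonic minor) are Bbm, Cdim, Db, Ebm, F, Gb, Ab. Bbm, Ebm and F are all diatonic. Eb (Eb–G–Bb) doesn't fit — on degree 4 Bb minor would have Ebm (iv). Eb is the degree-4 chord of Bb major, so it is the borrowed IV. But Bb (Bb–D–F) is foreign: the diatonic i on degree 1 is Bbm, whereas Bb comes from Bb major. It is labeled I.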